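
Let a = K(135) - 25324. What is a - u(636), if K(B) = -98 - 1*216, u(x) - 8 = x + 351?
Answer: -26633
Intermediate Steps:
u(x) = 359 + x (u(x) = 8 + (x + 351) = 8 + (351 + x) = 359 + x)
K(B) = -314 (K(B) = -98 - 216 = -314)
a = -25638 (a = -314 - 25324 = -25638)
a - u(636) = -25638 - (359 + 636) = -25638 - 1*995 = -25638 - 995 = -26633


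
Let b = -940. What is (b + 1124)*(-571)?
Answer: -105064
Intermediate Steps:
(b + 1124)*(-571) = (-940 + 1124)*(-571) = 184*(-571) = -105064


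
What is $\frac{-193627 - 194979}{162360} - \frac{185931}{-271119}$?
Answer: $- \frac{12528452159}{7336480140} \approx -1.7077$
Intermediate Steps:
$\frac{-193627 - 194979}{162360} - \frac{185931}{-271119} = \left(-388606\right) \frac{1}{162360} - - \frac{61977}{90373} = - \frac{194303}{81180} + \frac{61977}{90373} = - \frac{12528452159}{7336480140}$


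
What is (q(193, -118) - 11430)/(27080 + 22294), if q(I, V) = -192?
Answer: -149/633 ≈ -0.23539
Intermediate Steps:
(q(193, -118) - 11430)/(27080 + 22294) = (-192 - 11430)/(27080 + 22294) = -11622/49374 = -11622*1/49374 = -149/633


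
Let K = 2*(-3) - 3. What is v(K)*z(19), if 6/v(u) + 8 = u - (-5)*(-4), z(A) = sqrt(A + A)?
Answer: -6*sqrt(38)/37 ≈ -0.99963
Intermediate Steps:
z(A) = sqrt(2)*sqrt(A) (z(A) = sqrt(2*A) = sqrt(2)*sqrt(A))
K = -9 (K = -6 - 3 = -9)
v(u) = 6/(-28 + u) (v(u) = 6/(-8 + (u - (-5)*(-4))) = 6/(-8 + (u - 1*20)) = 6/(-8 + (u - 20)) = 6/(-8 + (-20 + u)) = 6/(-28 + u))
v(K)*z(19) = (6/(-28 - 9))*(sqrt(2)*sqrt(19)) = (6/(-37))*sqrt(38) = (6*(-1/37))*sqrt(38) = -6*sqrt(38)/37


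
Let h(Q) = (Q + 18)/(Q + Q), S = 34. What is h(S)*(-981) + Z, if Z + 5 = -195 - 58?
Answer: -17139/17 ≈ -1008.2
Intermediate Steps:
Z = -258 (Z = -5 + (-195 - 58) = -5 - 253 = -258)
h(Q) = (18 + Q)/(2*Q) (h(Q) = (18 + Q)/((2*Q)) = (18 + Q)*(1/(2*Q)) = (18 + Q)/(2*Q))
h(S)*(-981) + Z = ((½)*(18 + 34)/34)*(-981) - 258 = ((½)*(1/34)*52)*(-981) - 258 = (13/17)*(-981) - 258 = -12753/17 - 258 = -17139/17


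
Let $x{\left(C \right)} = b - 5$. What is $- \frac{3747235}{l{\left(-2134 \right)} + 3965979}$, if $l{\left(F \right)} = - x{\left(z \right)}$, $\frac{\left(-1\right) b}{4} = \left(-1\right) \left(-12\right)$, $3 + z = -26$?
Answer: $- \frac{3747235}{3966032} \approx -0.94483$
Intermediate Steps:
$z = -29$ ($z = -3 - 26 = -29$)
$b = -48$ ($b = - 4 \left(\left(-1\right) \left(-12\right)\right) = \left(-4\right) 12 = -48$)
$x{\left(C \right)} = -53$ ($x{\left(C \right)} = -48 - 5 = -53$)
$l{\left(F \right)} = 53$ ($l{\left(F \right)} = \left(-1\right) \left(-53\right) = 53$)
$- \frac{3747235}{l{\left(-2134 \right)} + 3965979} = - \frac{3747235}{53 + 3965979} = - \frac{3747235}{3966032}$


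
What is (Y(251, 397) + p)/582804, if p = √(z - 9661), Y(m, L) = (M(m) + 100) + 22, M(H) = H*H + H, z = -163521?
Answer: 31687/291402 + I*√173182/582804 ≈ 0.10874 + 0.00071405*I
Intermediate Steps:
M(H) = H + H² (M(H) = H² + H = H + H²)
Y(m, L) = 122 + m*(1 + m) (Y(m, L) = (m*(1 + m) + 100) + 22 = (100 + m*(1 + m)) + 22 = 122 + m*(1 + m))
p = I*√173182 (p = √(-163521 - 9661) = √(-173182) = I*√173182 ≈ 416.15*I)
(Y(251, 397) + p)/582804 = ((122 + 251*(1 + 251)) + I*√173182)/582804 = ((122 + 251*252) + I*√173182)*(1/582804) = ((122 + 63252) + I*√173182)*(1/582804) = (63374 + I*√173182)*(1/582804) = 31687/291402 + I*√173182/582804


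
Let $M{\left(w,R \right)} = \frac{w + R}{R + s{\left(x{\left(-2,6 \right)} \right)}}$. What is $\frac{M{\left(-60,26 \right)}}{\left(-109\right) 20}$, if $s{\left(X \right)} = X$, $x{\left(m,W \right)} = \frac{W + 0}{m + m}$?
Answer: $\frac{17}{26705} \approx 0.00063659$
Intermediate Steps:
$x{\left(m,W \right)} = \frac{W}{2 m}$
$M{\left(w,R \right)} = \frac{R + w}{- \frac{3}{2} + R}$ ($M{\left(w,R \right)} = \frac{w + R}{R + \frac{1}{2} \cdot 6 \frac{1}{-2}} = \frac{R + w}{R + \frac{1}{2} \cdot 6 \left(- \frac{1}{2}\right)} = \frac{R + w}{R - \frac{3}{2}} = \frac{R + w}{- \frac{3}{2} + R}$)
$\frac{M{\left(-60,26 \right)}}{\left(-109\right) 20} = \frac{2 \frac{1}{-3 + 2 \cdot 26} \left(26 - 60\right)}{\left(-109\right) 20} = \frac{2 \frac{1}{-3 + 52} \left(-34\right)}{-2180} = 2 \cdot \frac{1}{49} \left(-34\right) \left(- \frac{1}{2180}\right) = \left(- \frac{68}{49}\right) \left(- \frac{1}{2180}\right) = \frac{17}{26705}$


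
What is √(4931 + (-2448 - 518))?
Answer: √1965 ≈ 44.328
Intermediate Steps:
√(4931 + (-2448 - 518)) = √(4931 - 2966) = √1965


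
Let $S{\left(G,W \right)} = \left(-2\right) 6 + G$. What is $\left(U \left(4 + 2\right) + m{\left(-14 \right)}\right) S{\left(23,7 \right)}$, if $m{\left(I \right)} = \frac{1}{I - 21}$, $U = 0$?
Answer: $- \frac{11}{35} \approx -0.31429$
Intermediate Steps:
$m{\left(I \right)} = \frac{1}{-21 + I}$
$S{\left(G,W \right)} = -12 + G$
$\left(U \left(4 + 2\right) + m{\left(-14 \right)}\right) S{\left(23,7 \right)} = \left(0 \left(4 + 2\right) + \frac{1}{-21 - 14}\right) \left(-12 + 23\right) = \left(0 \cdot 6 + \frac{1}{-35}\right) 11 = \left(0 - \frac{1}{35}\right) 11 = \left(- \frac{1}{35}\right) 11 = - \frac{11}{35}$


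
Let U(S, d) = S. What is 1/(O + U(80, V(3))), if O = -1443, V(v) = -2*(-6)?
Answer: -1/1363 ≈ -0.00073368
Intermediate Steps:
V(v) = 12
1/(O + U(80, V(3))) = 1/(-1443 + 80) = 1/(-1363) = -1/1363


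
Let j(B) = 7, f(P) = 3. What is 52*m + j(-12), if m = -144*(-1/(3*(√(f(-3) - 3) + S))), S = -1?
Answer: -2489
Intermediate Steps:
m = -48 (m = -144*(-1/(3*(√(3 - 3) - 1))) = -144*(-1/(3*(√0 - 1))) = -144*(-1/(3*(0 - 1))) = -144/((-3*(-1))) = -144/3 = -144*⅓ = -48)
52*m + j(-12) = 52*(-48) + 7 = -2496 + 7 = -2489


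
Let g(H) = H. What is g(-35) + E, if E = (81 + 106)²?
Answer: 34934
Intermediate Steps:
E = 34969 (E = 187² = 34969)
g(-35) + E = -35 + 34969 = 34934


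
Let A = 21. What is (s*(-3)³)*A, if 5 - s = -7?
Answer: -6804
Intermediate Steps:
s = 12 (s = 5 - 1*(-7) = 5 + 7 = 12)
(s*(-3)³)*A = (12*(-3)³)*21 = (12*(-27))*21 = -324*21 = -6804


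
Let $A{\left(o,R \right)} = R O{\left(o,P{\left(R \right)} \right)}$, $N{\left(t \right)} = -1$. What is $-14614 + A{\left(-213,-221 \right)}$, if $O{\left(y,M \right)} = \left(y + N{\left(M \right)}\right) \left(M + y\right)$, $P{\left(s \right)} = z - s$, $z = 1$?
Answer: $411032$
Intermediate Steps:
$P{\left(s \right)} = 1 - s$
$O{\left(y,M \right)} = \left(-1 + y\right) \left(M + y\right)$ ($O{\left(y,M \right)} = \left(y - 1\right) \left(M + y\right) = \left(-1 + y\right) \left(M + y\right)$)
$A{\left(o,R \right)} = R \left(-1 + R + o^{2} - o + o \left(1 - R\right)\right)$ ($A{\left(o,R \right)} = R \left(o^{2} - \left(1 - R\right) - o + \left(1 - R\right) o\right) = R \left(o^{2} + \left(-1 + R\right) - o + o \left(1 - R\right)\right) = R \left(-1 + R + o^{2} - o + o \left(1 - R\right)\right)$)
$-14614 + A{\left(-213,-221 \right)} = -14614 - 221 \left(-1 - 221 + \left(-213\right)^{2} - \left(-221\right) \left(-213\right)\right) = -14614 - 221 \left(-1 - 221 + 45369 - 47073\right) = -14614 - -425646 = -14614 + 425646 = 411032$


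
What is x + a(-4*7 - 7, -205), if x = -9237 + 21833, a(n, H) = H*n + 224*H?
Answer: -26149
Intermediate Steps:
a(n, H) = 224*H + H*n
x = 12596
x + a(-4*7 - 7, -205) = 12596 - 205*(224 + (-4*7 - 7)) = 12596 - 205*(224 + (-28 - 7)) = 12596 - 205*(224 - 35) = 12596 - 205*189 = 12596 - 38745 = -26149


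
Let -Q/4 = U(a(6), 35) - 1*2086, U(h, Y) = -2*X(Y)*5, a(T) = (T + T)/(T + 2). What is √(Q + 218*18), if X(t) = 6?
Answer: 2*√3127 ≈ 111.84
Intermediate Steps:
a(T) = 2*T/(2 + T) (a(T) = (2*T)/(2 + T) = 2*T/(2 + T))
U(h, Y) = -60 (U(h, Y) = -2*6*5 = -12*5 = -60)
Q = 8584 (Q = -4*(-60 - 1*2086) = -4*(-60 - 2086) = -4*(-2146) = 8584)
√(Q + 218*18) = √(8584 + 218*18) = √(8584 + 3924) = √12508 = 2*√3127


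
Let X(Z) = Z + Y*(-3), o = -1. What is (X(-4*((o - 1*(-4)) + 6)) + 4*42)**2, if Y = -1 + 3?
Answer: 15876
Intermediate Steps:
Y = 2
X(Z) = -6 + Z (X(Z) = Z + 2*(-3) = Z - 6 = -6 + Z)
(X(-4*((o - 1*(-4)) + 6)) + 4*42)**2 = ((-6 - 4*((-1 - 1*(-4)) + 6)) + 4*42)**2 = ((-6 - 4*((-1 + 4) + 6)) + 168)**2 = ((-6 - 4*(3 + 6)) + 168)**2 = ((-6 - 4*9) + 168)**2 = ((-6 - 36) + 168)**2 = (-42 + 168)**2 = 126**2 = 15876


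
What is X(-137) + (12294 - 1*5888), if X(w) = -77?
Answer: 6329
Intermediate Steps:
X(-137) + (12294 - 1*5888) = -77 + (12294 - 1*5888) = -77 + (12294 - 5888) = -77 + 6406 = 6329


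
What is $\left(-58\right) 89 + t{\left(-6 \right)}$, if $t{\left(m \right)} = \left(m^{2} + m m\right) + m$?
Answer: $-5096$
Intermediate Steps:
$t{\left(m \right)} = m + 2 m^{2}$ ($t{\left(m \right)} = \left(m^{2} + m^{2}\right) + m = 2 m^{2} + m = m + 2 m^{2}$)
$\left(-58\right) 89 + t{\left(-6 \right)} = \left(-58\right) 89 - 6 \left(1 + 2 \left(-6\right)\right) = -5162 - 6 \left(1 - 12\right) = -5162 - -66 = -5162 + 66 = -5096$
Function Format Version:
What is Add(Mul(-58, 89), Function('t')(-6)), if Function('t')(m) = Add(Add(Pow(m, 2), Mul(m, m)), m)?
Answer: -5096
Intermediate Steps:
Function('t')(m) = Add(m, Mul(2, Pow(m, 2))) (Function('t')(m) = Add(Add(Pow(m, 2), Pow(m, 2)), m) = Add(Mul(2, Pow(m, 2)), m) = Add(m, Mul(2, Pow(m, 2))))
Add(Mul(-58, 89), Function('t')(-6)) = Add(Mul(-58, 89), Mul(-6, Add(1, Mul(2, -6)))) = Add(-5162, Mul(-6, Add(1, -12))) = Add(-5162, Mul(-6, -11)) = Add(-5162, 66) = -5096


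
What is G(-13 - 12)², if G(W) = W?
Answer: 625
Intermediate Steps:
G(-13 - 12)² = (-13 - 12)² = (-25)² = 625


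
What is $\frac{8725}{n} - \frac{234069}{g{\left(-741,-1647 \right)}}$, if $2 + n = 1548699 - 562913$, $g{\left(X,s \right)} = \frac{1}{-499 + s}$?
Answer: $\frac{495171205564741}{985784} \approx 5.0231 \cdot 10^{8}$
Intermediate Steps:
$n = 985784$ ($n = -2 + \left(1548699 - 562913\right) = -2 + 985786 = 985784$)
$\frac{8725}{n} - \frac{234069}{g{\left(-741,-1647 \right)}} = \frac{8725}{985784} - \frac{234069}{\frac{1}{-499 - 1647}} = 8725 \cdot \frac{1}{985784} - \frac{234069}{\frac{1}{-2146}} = \frac{8725}{985784} - \frac{234069}{- \frac{1}{2146}} = \frac{8725}{985784} - -502312074 = \frac{8725}{985784} + 502312074 = \frac{495171205564741}{985784}$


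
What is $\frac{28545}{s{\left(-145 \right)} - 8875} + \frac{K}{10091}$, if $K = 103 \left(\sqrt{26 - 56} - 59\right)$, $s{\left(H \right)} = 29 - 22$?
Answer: $- \frac{113979477}{29828996} + \frac{103 i \sqrt{30}}{10091} \approx -3.8211 + 0.055907 i$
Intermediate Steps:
$s{\left(H \right)} = 7$ ($s{\left(H \right)} = 29 - 22 = 7$)
$K = -6077 + 103 i \sqrt{30}$ ($K = 103 \left(\sqrt{-30} - 59\right) = 103 \left(i \sqrt{30} - 59\right) = 103 \left(-59 + i \sqrt{30}\right) = -6077 + 103 i \sqrt{30} \approx -6077.0 + 564.15 i$)
$\frac{28545}{s{\left(-145 \right)} - 8875} + \frac{K}{10091} = \frac{28545}{7 - 8875} + \frac{-6077 + 103 i \sqrt{30}}{10091} = \frac{28545}{7 - 8875} + \left(-6077 + 103 i \sqrt{30}\right) \frac{1}{10091} = \frac{28545}{-8868} - \left(\frac{6077}{10091} - \frac{103 i \sqrt{30}}{10091}\right) = 28545 \left(- \frac{1}{8868}\right) - \left(\frac{6077}{10091} - \frac{103 i \sqrt{30}}{10091}\right) = - \frac{9515}{2956} - \left(\frac{6077}{10091} - \frac{103 i \sqrt{30}}{10091}\right) = - \frac{113979477}{29828996} + \frac{103 i \sqrt{30}}{10091}$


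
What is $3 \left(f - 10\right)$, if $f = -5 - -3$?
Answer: $-36$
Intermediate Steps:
$f = -2$ ($f = -5 + 3 = -2$)
$3 \left(f - 10\right) = 3 \left(-2 - 10\right) = 3 \left(-12\right) = -36$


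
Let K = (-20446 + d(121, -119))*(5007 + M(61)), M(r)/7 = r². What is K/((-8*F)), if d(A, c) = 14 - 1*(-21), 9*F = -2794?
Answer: -2852294373/11176 ≈ -2.5522e+5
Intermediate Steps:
F = -2794/9 (F = (⅑)*(-2794) = -2794/9 ≈ -310.44)
M(r) = 7*r²
d(A, c) = 35 (d(A, c) = 14 + 21 = 35)
K = -633843194 (K = (-20446 + 35)*(5007 + 7*61²) = -20411*(5007 + 7*3721) = -20411*(5007 + 26047) = -20411*31054 = -633843194)
K/((-8*F)) = -633843194/((-8*(-2794/9))) = -633843194/22352/9 = -633843194*9/22352 = -2852294373/11176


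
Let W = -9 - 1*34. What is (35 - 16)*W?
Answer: -817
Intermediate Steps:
W = -43 (W = -9 - 34 = -43)
(35 - 16)*W = (35 - 16)*(-43) = 19*(-43) = -817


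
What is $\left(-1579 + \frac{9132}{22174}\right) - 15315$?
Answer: $- \frac{187299212}{11087} \approx -16894.0$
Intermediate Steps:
$\left(-1579 + \frac{9132}{22174}\right) - 15315 = \left(-1579 + 9132 \cdot \frac{1}{22174}\right) - 15315 = \left(-1579 + \frac{4566}{11087}\right) - 15315 = - \frac{17501807}{11087} - 15315 = - \frac{187299212}{11087}$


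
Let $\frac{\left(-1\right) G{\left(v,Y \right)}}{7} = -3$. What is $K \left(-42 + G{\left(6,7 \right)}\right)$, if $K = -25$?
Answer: $525$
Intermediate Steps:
$G{\left(v,Y \right)} = 21$ ($G{\left(v,Y \right)} = \left(-7\right) \left(-3\right) = 21$)
$K \left(-42 + G{\left(6,7 \right)}\right) = - 25 \left(-42 + 21\right) = \left(-25\right) \left(-21\right) = 525$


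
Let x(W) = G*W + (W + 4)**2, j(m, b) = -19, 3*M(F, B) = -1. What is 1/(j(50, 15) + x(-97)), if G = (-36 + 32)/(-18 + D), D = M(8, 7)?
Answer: 55/473486 ≈ 0.00011616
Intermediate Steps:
M(F, B) = -1/3 (M(F, B) = (1/3)*(-1) = -1/3)
D = -1/3 ≈ -0.33333
G = 12/55 (G = (-36 + 32)/(-18 - 1/3) = -4/(-55/3) = -4*(-3/55) = 12/55 ≈ 0.21818)
x(W) = (4 + W)**2 + 12*W/55 (x(W) = 12*W/55 + (W + 4)**2 = 12*W/55 + (4 + W)**2 = (4 + W)**2 + 12*W/55)
1/(j(50, 15) + x(-97)) = 1/(-19 + (16 + (-97)**2 + (452/55)*(-97))) = 1/(-19 + (16 + 9409 - 43844/55)) = 1/(-19 + 474531/55) = 1/(473486/55) = 55/473486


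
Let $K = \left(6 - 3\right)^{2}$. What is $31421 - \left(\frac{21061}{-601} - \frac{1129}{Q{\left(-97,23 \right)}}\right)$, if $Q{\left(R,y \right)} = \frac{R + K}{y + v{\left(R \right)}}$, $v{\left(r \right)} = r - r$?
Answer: $\frac{1648041049}{52888} \approx 31161.0$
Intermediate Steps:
$v{\left(r \right)} = 0$
$K = 9$ ($K = 3^{2} = 9$)
$Q{\left(R,y \right)} = \frac{9 + R}{y}$ ($Q{\left(R,y \right)} = \frac{R + 9}{y + 0} = \frac{9 + R}{y}$)
$31421 - \left(\frac{21061}{-601} - \frac{1129}{Q{\left(-97,23 \right)}}\right) = 31421 - \left(\frac{21061}{-601} - \frac{1129}{\frac{1}{23} \left(9 - 97\right)}\right) = 31421 - \left(21061 \left(- \frac{1}{601}\right) - \frac{1129}{\frac{1}{23} \left(-88\right)}\right) = 31421 - \left(- \frac{21061}{601} - \frac{1129}{- \frac{88}{23}}\right) = 31421 - \left(- \frac{21061}{601} - - \frac{25967}{88}\right) = 31421 - \left(- \frac{21061}{601} + \frac{25967}{88}\right) = 31421 - \frac{13752799}{52888} = \frac{1648041049}{52888}$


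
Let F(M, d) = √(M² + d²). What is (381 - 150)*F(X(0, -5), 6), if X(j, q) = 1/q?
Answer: 231*√901/5 ≈ 1386.8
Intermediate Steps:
(381 - 150)*F(X(0, -5), 6) = (381 - 150)*√((1/(-5))² + 6²) = 231*√((-⅕)² + 36) = 231*√(1/25 + 36) = 231*√(901/25) = 231*(√901/5) = 231*√901/5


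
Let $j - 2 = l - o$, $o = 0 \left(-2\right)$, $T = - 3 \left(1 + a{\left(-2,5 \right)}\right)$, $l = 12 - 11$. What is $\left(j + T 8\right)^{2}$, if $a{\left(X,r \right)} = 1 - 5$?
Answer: $5625$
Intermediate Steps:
$l = 1$
$a{\left(X,r \right)} = -4$ ($a{\left(X,r \right)} = 1 - 5 = -4$)
$T = 9$ ($T = - 3 \left(1 - 4\right) = \left(-3\right) \left(-3\right) = 9$)
$o = 0$
$j = 3$ ($j = 2 + \left(1 - 0\right) = 2 + \left(1 + 0\right) = 2 + 1 = 3$)
$\left(j + T 8\right)^{2} = \left(3 + 9 \cdot 8\right)^{2} = \left(3 + 72\right)^{2} = 75^{2} = 5625$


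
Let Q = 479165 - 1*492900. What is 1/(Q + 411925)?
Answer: 1/398190 ≈ 2.5114e-6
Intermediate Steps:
Q = -13735 (Q = 479165 - 492900 = -13735)
1/(Q + 411925) = 1/(-13735 + 411925) = 1/398190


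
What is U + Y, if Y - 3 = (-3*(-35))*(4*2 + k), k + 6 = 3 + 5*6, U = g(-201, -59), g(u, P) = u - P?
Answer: 3536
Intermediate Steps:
U = -142 (U = -201 - 1*(-59) = -201 + 59 = -142)
k = 27 (k = -6 + (3 + 5*6) = -6 + (3 + 30) = -6 + 33 = 27)
Y = 3678 (Y = 3 + (-3*(-35))*(4*2 + 27) = 3 + 105*(8 + 27) = 3 + 105*35 = 3 + 3675 = 3678)
U + Y = -142 + 3678 = 3536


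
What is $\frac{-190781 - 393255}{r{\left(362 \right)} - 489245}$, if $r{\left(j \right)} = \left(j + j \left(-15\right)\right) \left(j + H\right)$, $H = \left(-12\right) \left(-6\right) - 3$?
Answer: $\frac{584036}{2673553} \approx 0.21845$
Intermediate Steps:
$H = 69$ ($H = 72 - 3 = 69$)
$r{\left(j \right)} = - 14 j \left(69 + j\right)$ ($r{\left(j \right)} = \left(j + j \left(-15\right)\right) \left(j + 69\right) = \left(j - 15 j\right) \left(69 + j\right) = - 14 j \left(69 + j\right)$)
$\frac{-190781 - 393255}{r{\left(362 \right)} - 489245} = \frac{-190781 - 393255}{\left(-14\right) 362 \left(69 + 362\right) - 489245} = - \frac{584036}{\left(-14\right) 362 \cdot 431 - 489245} = - \frac{584036}{-2184308 - 489245} = - \frac{584036}{-2673553} = \left(-584036\right) \left(- \frac{1}{2673553}\right) = \frac{584036}{2673553}$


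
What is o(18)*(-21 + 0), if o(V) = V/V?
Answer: -21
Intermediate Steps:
o(V) = 1
o(18)*(-21 + 0) = 1*(-21 + 0) = 1*(-21) = -21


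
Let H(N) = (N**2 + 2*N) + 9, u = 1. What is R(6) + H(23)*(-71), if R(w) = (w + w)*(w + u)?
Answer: -41380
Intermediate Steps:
R(w) = 2*w*(1 + w) (R(w) = (w + w)*(w + 1) = (2*w)*(1 + w) = 2*w*(1 + w))
H(N) = 9 + N**2 + 2*N
R(6) + H(23)*(-71) = 2*6*(1 + 6) + (9 + 23**2 + 2*23)*(-71) = 2*6*7 + (9 + 529 + 46)*(-71) = 84 + 584*(-71) = 84 - 41464 = -41380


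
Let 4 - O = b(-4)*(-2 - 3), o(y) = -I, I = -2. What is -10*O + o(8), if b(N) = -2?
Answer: 62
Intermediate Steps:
o(y) = 2 (o(y) = -1*(-2) = 2)
O = -6 (O = 4 - (-2)*(-2 - 3) = 4 - (-2)*(-5) = 4 - 1*10 = 4 - 10 = -6)
-10*O + o(8) = -10*(-6) + 2 = 60 + 2 = 62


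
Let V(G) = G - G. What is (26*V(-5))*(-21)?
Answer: 0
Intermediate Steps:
V(G) = 0
(26*V(-5))*(-21) = (26*0)*(-21) = 0*(-21) = 0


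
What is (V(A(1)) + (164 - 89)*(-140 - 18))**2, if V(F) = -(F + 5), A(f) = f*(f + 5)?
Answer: 140683321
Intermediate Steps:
A(f) = f*(5 + f)
V(F) = -5 - F (V(F) = -(5 + F) = -5 - F)
(V(A(1)) + (164 - 89)*(-140 - 18))**2 = ((-5 - (5 + 1)) + (164 - 89)*(-140 - 18))**2 = ((-5 - 6) + 75*(-158))**2 = ((-5 - 1*6) - 11850)**2 = ((-5 - 6) - 11850)**2 = (-11 - 11850)**2 = (-11861)**2 = 140683321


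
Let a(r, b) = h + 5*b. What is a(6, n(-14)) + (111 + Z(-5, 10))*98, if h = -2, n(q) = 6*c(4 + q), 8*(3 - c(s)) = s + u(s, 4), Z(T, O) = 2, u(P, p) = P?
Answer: 11237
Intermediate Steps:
c(s) = 3 - s/4 (c(s) = 3 - (s + s)/8 = 3 - s/4)
n(q) = 12 - 3*q/2 (n(q) = 6*(3 - (4 + q)/4) = 6*(3 + (-1 - q/4)) = 6*(2 - q/4) = 12 - 3*q/2)
a(r, b) = -2 + 5*b
a(6, n(-14)) + (111 + Z(-5, 10))*98 = (-2 + 5*(12 - 3/2*(-14))) + (111 + 2)*98 = (-2 + 5*(12 + 21)) + 113*98 = (-2 + 5*33) + 11074 = (-2 + 165) + 11074 = 163 + 11074 = 11237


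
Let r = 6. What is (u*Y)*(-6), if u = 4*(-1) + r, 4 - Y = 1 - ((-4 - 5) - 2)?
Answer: 96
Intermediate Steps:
Y = -8 (Y = 4 - (1 - ((-4 - 5) - 2)) = 4 - (1 - (-9 - 2)) = 4 - (1 - 1*(-11)) = 4 - (1 + 11) = 4 - 1*12 = 4 - 12 = -8)
u = 2 (u = 4*(-1) + 6 = -4 + 6 = 2)
(u*Y)*(-6) = (2*(-8))*(-6) = -16*(-6) = 96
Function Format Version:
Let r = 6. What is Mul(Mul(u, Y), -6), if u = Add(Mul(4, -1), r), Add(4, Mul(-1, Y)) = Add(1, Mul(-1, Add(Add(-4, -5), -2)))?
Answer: 96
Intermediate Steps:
Y = -8 (Y = Add(4, Mul(-1, Add(1, Mul(-1, Add(Add(-4, -5), -2))))) = Add(4, Mul(-1, Add(1, Mul(-1, Add(-9, -2))))) = Add(4, Mul(-1, Add(1, Mul(-1, -11)))) = Add(4, Mul(-1, Add(1, 11))) = Add(4, Mul(-1, 12)) = Add(4, -12) = -8)
u = 2 (u = Add(Mul(4, -1), 6) = Add(-4, 6) = 2)
Mul(Mul(u, Y), -6) = Mul(Mul(2, -8), -6) = Mul(-16, -6) = 96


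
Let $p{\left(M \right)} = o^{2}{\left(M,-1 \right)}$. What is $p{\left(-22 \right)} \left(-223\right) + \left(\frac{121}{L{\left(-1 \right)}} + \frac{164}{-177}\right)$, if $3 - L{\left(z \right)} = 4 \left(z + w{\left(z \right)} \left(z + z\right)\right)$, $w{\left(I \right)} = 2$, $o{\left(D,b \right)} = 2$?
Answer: $- \frac{3613687}{4071} \approx -887.67$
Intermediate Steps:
$p{\left(M \right)} = 4$ ($p{\left(M \right)} = 2^{2} = 4$)
$L{\left(z \right)} = 3 - 20 z$ ($L{\left(z \right)} = 3 - 4 \left(z + 2 \left(z + z\right)\right) = 3 - 4 \left(z + 2 \cdot 2 z\right) = 3 - 4 \left(z + 4 z\right) = 3 - 4 \cdot 5 z = 3 - 20 z$)
$p{\left(-22 \right)} \left(-223\right) + \left(\frac{121}{L{\left(-1 \right)}} + \frac{164}{-177}\right) = 4 \left(-223\right) + \left(\frac{121}{3 - -20} + \frac{164}{-177}\right) = -892 + \left(\frac{121}{3 + 20} + 164 \left(- \frac{1}{177}\right)\right) = -892 - \left(\frac{164}{177} - \frac{121}{23}\right) = -892 + \left(121 \cdot \frac{1}{23} - \frac{164}{177}\right) = -892 + \left(\frac{121}{23} - \frac{164}{177}\right) = -892 + \frac{17645}{4071} = - \frac{3613687}{4071}$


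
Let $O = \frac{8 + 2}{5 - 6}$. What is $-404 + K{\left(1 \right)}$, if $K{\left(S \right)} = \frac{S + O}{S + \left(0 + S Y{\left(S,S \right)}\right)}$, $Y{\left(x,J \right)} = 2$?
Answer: $-407$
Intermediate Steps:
$O = -10$ ($O = \frac{10}{-1} = 10 \left(-1\right) = -10$)
$K{\left(S \right)} = \frac{-10 + S}{3 S}$ ($K{\left(S \right)} = \frac{S - 10}{S + \left(0 + S 2\right)} = \frac{-10 + S}{S + \left(0 + 2 S\right)} = \frac{-10 + S}{S + 2 S} = \frac{-10 + S}{3 S}$)
$-404 + K{\left(1 \right)} = -404 + \frac{-10 + 1}{3 \cdot 1} = -404 + \frac{1}{3} \cdot 1 \left(-9\right) = -404 - 3 = -407$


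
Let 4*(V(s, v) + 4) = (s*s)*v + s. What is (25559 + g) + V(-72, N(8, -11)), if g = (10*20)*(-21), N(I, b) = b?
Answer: 7081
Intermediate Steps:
g = -4200 (g = 200*(-21) = -4200)
V(s, v) = -4 + s/4 + v*s²/4 (V(s, v) = -4 + ((s*s)*v + s)/4 = -4 + (s²*v + s)/4 = -4 + (v*s² + s)/4 = -4 + (s + v*s²)/4 = -4 + (s/4 + v*s²/4) = -4 + s/4 + v*s²/4)
(25559 + g) + V(-72, N(8, -11)) = (25559 - 4200) + (-4 + (¼)*(-72) + (¼)*(-11)*(-72)²) = 21359 + (-4 - 18 + (¼)*(-11)*5184) = 21359 + (-4 - 18 - 14256) = 21359 - 14278 = 7081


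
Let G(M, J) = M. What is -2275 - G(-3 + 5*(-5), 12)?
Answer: -2247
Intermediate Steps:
-2275 - G(-3 + 5*(-5), 12) = -2275 - (-3 + 5*(-5)) = -2275 - (-3 - 25) = -2275 - 1*(-28) = -2275 + 28 = -2247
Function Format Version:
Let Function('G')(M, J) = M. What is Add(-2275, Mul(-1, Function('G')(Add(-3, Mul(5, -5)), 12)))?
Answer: -2247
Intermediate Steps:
Add(-2275, Mul(-1, Function('G')(Add(-3, Mul(5, -5)), 12))) = Add(-2275, Mul(-1, Add(-3, Mul(5, -5)))) = Add(-2275, Mul(-1, Add(-3, -25))) = Add(-2275, Mul(-1, -28)) = Add(-2275, 28) = -2247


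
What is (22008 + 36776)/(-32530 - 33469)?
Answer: -58784/65999 ≈ -0.89068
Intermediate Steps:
(22008 + 36776)/(-32530 - 33469) = 58784/(-65999) = 58784*(-1/65999) = -58784/65999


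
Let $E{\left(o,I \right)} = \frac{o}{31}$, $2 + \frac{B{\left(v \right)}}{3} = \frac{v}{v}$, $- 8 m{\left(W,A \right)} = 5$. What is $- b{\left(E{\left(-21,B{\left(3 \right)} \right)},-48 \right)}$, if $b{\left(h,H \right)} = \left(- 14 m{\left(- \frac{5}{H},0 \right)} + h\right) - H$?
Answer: $- \frac{6953}{124} \approx -56.073$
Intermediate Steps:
$m{\left(W,A \right)} = - \frac{5}{8}$ ($m{\left(W,A \right)} = \left(- \frac{1}{8}\right) 5 = - \frac{5}{8}$)
$B{\left(v \right)} = -3$ ($B{\left(v \right)} = -6 + 3 \frac{v}{v} = -6 + 3 \cdot 1 = -6 + 3 = -3$)
$E{\left(o,I \right)} = \frac{o}{31}$ ($E{\left(o,I \right)} = o \frac{1}{31} = \frac{o}{31}$)
$b{\left(h,H \right)} = \frac{35}{4} + h - H$ ($b{\left(h,H \right)} = \left(\left(-14\right) \left(- \frac{5}{8}\right) + h\right) - H = \left(\frac{35}{4} + h\right) - H = \frac{35}{4} + h - H$)
$- b{\left(E{\left(-21,B{\left(3 \right)} \right)},-48 \right)} = - (\frac{35}{4} + \frac{1}{31} \left(-21\right) - -48) = - (\frac{35}{4} - \frac{21}{31} + 48) = \left(-1\right) \frac{6953}{124} = - \frac{6953}{124}$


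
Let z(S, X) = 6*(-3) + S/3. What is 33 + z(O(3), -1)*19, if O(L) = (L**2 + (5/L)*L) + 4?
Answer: -195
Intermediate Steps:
O(L) = 9 + L**2 (O(L) = (L**2 + 5) + 4 = (5 + L**2) + 4 = 9 + L**2)
z(S, X) = -18 + S/3 (z(S, X) = -18 + S*(1/3) = -18 + S/3)
33 + z(O(3), -1)*19 = 33 + (-18 + (9 + 3**2)/3)*19 = 33 + (-18 + (9 + 9)/3)*19 = 33 + (-18 + (1/3)*18)*19 = 33 + (-18 + 6)*19 = 33 - 12*19 = 33 - 228 = -195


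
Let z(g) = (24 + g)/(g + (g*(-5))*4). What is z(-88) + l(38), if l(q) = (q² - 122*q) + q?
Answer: -659194/209 ≈ -3154.0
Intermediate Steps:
z(g) = -(24 + g)/(19*g) (z(g) = (24 + g)/(g - 5*g*4) = (24 + g)/(g - 20*g) = (24 + g)/((-19*g)) = (24 + g)*(-1/(19*g)) = -(24 + g)/(19*g))
l(q) = q² - 121*q
z(-88) + l(38) = (1/19)*(-24 - 1*(-88))/(-88) + 38*(-121 + 38) = (1/19)*(-1/88)*(-24 + 88) + 38*(-83) = (1/19)*(-1/88)*64 - 3154 = -8/209 - 3154 = -659194/209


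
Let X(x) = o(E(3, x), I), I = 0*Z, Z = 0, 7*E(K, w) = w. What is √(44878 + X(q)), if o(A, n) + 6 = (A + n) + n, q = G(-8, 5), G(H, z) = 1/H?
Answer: √35179634/28 ≈ 211.83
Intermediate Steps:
E(K, w) = w/7
I = 0 (I = 0*0 = 0)
q = -⅛ (q = 1/(-8) = -⅛ ≈ -0.12500)
o(A, n) = -6 + A + 2*n (o(A, n) = -6 + ((A + n) + n) = -6 + (A + 2*n) = -6 + A + 2*n)
X(x) = -6 + x/7 (X(x) = -6 + x/7 + 2*0 = -6 + x/7 + 0 = -6 + x/7)
√(44878 + X(q)) = √(44878 + (-6 + (⅐)*(-⅛))) = √(44878 + (-6 - 1/56)) = √(44878 - 337/56) = √(2512831/56) = √35179634/28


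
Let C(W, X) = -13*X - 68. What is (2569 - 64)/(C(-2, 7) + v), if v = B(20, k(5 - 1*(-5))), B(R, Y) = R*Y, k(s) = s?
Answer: 2505/41 ≈ 61.098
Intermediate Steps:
C(W, X) = -68 - 13*X
v = 200 (v = 20*(5 - 1*(-5)) = 20*(5 + 5) = 20*10 = 200)
(2569 - 64)/(C(-2, 7) + v) = (2569 - 64)/((-68 - 13*7) + 200) = 2505/((-68 - 91) + 200) = 2505/(-159 + 200) = 2505/41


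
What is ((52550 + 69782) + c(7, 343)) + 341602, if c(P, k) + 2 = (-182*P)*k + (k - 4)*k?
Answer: 143227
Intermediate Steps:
c(P, k) = -2 + k*(-4 + k) - 182*P*k (c(P, k) = -2 + ((-182*P)*k + (k - 4)*k) = -2 + (-182*P*k + (-4 + k)*k) = -2 + (-182*P*k + k*(-4 + k)) = -2 + (k*(-4 + k) - 182*P*k) = -2 + k*(-4 + k) - 182*P*k)
((52550 + 69782) + c(7, 343)) + 341602 = ((52550 + 69782) + (-2 + 343² - 4*343 - 182*7*343)) + 341602 = (122332 + (-2 + 117649 - 1372 - 436982)) + 341602 = (122332 - 320707) + 341602 = -198375 + 341602 = 143227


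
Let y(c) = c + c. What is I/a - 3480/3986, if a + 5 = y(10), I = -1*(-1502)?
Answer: 2967386/29895 ≈ 99.260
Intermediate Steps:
I = 1502
y(c) = 2*c
a = 15 (a = -5 + 2*10 = -5 + 20 = 15)
I/a - 3480/3986 = 1502/15 - 3480/3986 = 1502*(1/15) - 3480*1/3986 = 1502/15 - 1740/1993 = 2967386/29895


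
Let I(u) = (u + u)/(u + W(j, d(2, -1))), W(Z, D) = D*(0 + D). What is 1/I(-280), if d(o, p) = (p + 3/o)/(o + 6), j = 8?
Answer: 71679/143360 ≈ 0.49999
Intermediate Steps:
d(o, p) = (p + 3/o)/(6 + o)
W(Z, D) = D² (W(Z, D) = D*D = D²)
I(u) = 2*u/(1/256 + u) (I(u) = (u + u)/(u + ((3 + 2*(-1))/(2*(6 + 2)))²) = (2*u)/(u + ((½)*(3 - 2)/8)²) = (2*u)/(u + ((½)*(⅛)*1)²) = (2*u)/(u + (1/16)²) = (2*u)/(u + 1/256) = (2*u)/(1/256 + u) = 2*u/(1/256 + u))
1/I(-280) = 1/(512*(-280)/(1 + 256*(-280))) = 1/(512*(-280)/(1 - 71680)) = 1/(512*(-280)/(-71679)) = 1/(512*(-280)*(-1/71679)) = 1/(143360/71679) = 71679/143360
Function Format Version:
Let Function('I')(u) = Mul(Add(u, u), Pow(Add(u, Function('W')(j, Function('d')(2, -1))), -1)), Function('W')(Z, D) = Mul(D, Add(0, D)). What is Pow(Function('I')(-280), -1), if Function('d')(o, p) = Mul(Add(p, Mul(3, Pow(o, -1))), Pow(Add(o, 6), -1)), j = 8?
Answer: Rational(71679, 143360) ≈ 0.49999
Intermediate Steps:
Function('d')(o, p) = Mul(Pow(Add(6, o), -1), Add(p, Mul(3, Pow(o, -1)))) (Function('d')(o, p) = Mul(Add(p, Mul(3, Pow(o, -1))), Pow(Add(6, o), -1)) = Mul(Pow(Add(6, o), -1), Add(p, Mul(3, Pow(o, -1)))))
Function('W')(Z, D) = Pow(D, 2) (Function('W')(Z, D) = Mul(D, D) = Pow(D, 2))
Function('I')(u) = Mul(2, u, Pow(Add(Rational(1, 256), u), -1)) (Function('I')(u) = Mul(Add(u, u), Pow(Add(u, Pow(Mul(Pow(2, -1), Pow(Add(6, 2), -1), Add(3, Mul(2, -1))), 2)), -1)) = Mul(Mul(2, u), Pow(Add(u, Pow(Mul(Rational(1, 2), Pow(8, -1), Add(3, -2)), 2)), -1)) = Mul(Mul(2, u), Pow(Add(u, Pow(Mul(Rational(1, 2), Rational(1, 8), 1), 2)), -1)) = Mul(Mul(2, u), Pow(Add(u, Pow(Rational(1, 16), 2)), -1)) = Mul(Mul(2, u), Pow(Add(u, Rational(1, 256)), -1)) = Mul(Mul(2, u), Pow(Add(Rational(1, 256), u), -1)) = Mul(2, u, Pow(Add(Rational(1, 256), u), -1)))
Pow(Function('I')(-280), -1) = Pow(Mul(512, -280, Pow(Add(1, Mul(256, -280)), -1)), -1) = Pow(Mul(512, -280, Pow(Add(1, -71680), -1)), -1) = Pow(Mul(512, -280, Pow(-71679, -1)), -1) = Pow(Mul(512, -280, Rational(-1, 71679)), -1) = Pow(Rational(143360, 71679), -1) = Rational(71679, 143360)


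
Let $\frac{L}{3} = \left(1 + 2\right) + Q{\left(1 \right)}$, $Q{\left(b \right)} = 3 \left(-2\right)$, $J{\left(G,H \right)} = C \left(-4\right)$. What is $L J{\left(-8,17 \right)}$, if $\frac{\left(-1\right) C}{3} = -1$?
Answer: $108$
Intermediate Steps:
$C = 3$ ($C = \left(-3\right) \left(-1\right) = 3$)
$J{\left(G,H \right)} = -12$ ($J{\left(G,H \right)} = 3 \left(-4\right) = -12$)
$Q{\left(b \right)} = -6$
$L = -9$ ($L = 3 \left(\left(1 + 2\right) - 6\right) = 3 \left(3 - 6\right) = 3 \left(-3\right) = -9$)
$L J{\left(-8,17 \right)} = \left(-9\right) \left(-12\right) = 108$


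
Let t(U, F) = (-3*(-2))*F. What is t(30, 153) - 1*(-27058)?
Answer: 27976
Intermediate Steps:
t(U, F) = 6*F
t(30, 153) - 1*(-27058) = 6*153 - 1*(-27058) = 918 + 27058 = 27976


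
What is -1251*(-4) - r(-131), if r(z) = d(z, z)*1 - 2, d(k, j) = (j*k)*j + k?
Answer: 2253228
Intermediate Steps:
d(k, j) = k + k*j² (d(k, j) = k*j² + k = k + k*j²)
r(z) = -2 + z*(1 + z²) (r(z) = (z*(1 + z²))*1 - 2 = z*(1 + z²) - 2 = -2 + z*(1 + z²))
-1251*(-4) - r(-131) = -1251*(-4) - (-2 - 131 + (-131)³) = 5004 - (-2 - 131 - 2248091) = 5004 - 1*(-2248224) = 5004 + 2248224 = 2253228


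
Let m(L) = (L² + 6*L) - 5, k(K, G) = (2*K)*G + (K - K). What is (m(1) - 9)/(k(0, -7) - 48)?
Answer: 7/48 ≈ 0.14583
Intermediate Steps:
k(K, G) = 2*G*K (k(K, G) = 2*G*K + 0 = 2*G*K)
m(L) = -5 + L² + 6*L
(m(1) - 9)/(k(0, -7) - 48) = ((-5 + 1² + 6*1) - 9)/(2*(-7)*0 - 48) = ((-5 + 1 + 6) - 9)/(0 - 48) = (2 - 9)/(-48) = -7*(-1/48) = 7/48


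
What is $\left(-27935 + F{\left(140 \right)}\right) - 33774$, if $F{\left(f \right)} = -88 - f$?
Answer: $-61937$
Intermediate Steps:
$\left(-27935 + F{\left(140 \right)}\right) - 33774 = \left(-27935 - 228\right) - 33774 = -28163 - 33774 = -61937$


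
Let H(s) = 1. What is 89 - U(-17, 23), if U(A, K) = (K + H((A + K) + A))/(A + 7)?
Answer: 457/5 ≈ 91.400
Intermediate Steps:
U(A, K) = (1 + K)/(7 + A) (U(A, K) = (K + 1)/(A + 7) = (1 + K)/(7 + A))
89 - U(-17, 23) = 89 - (1 + 23)/(7 - 17) = 89 - 24/(-10) = 89 - (-1)*24/10 = 89 - 1*(-12/5) = 89 + 12/5 = 457/5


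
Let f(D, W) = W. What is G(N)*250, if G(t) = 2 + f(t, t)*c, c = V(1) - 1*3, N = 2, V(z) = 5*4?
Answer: 9000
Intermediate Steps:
V(z) = 20
c = 17 (c = 20 - 1*3 = 20 - 3 = 17)
G(t) = 2 + 17*t (G(t) = 2 + t*17 = 2 + 17*t)
G(N)*250 = (2 + 17*2)*250 = (2 + 34)*250 = 36*250 = 9000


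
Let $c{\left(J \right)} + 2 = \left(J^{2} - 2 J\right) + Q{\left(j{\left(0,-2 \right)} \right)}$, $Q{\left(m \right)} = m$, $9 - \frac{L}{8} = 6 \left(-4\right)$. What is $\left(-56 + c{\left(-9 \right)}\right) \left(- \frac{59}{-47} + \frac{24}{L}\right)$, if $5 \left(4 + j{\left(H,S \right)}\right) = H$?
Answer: $\frac{25752}{517} \approx 49.81$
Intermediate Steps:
$L = 264$ ($L = 72 - 8 \cdot 6 \left(-4\right) = 72 - -192 = 72 + 192 = 264$)
$j{\left(H,S \right)} = -4 + \frac{H}{5}$
$c{\left(J \right)} = -6 + J^{2} - 2 J$ ($c{\left(J \right)} = -2 + \left(\left(J^{2} - 2 J\right) + \left(-4 + \frac{1}{5} \cdot 0\right)\right) = -2 + \left(\left(J^{2} - 2 J\right) + \left(-4 + 0\right)\right) = -2 - \left(4 - J^{2} + 2 J\right) = -6 + J^{2} - 2 J$)
$\left(-56 + c{\left(-9 \right)}\right) \left(- \frac{59}{-47} + \frac{24}{L}\right) = \left(-56 - \left(-12 - 81\right)\right) \left(- \frac{59}{-47} + \frac{24}{264}\right) = \left(-56 + \left(-6 + 81 + 18\right)\right) \left(\left(-59\right) \left(- \frac{1}{47}\right) + 24 \cdot \frac{1}{264}\right) = \left(-56 + 93\right) \left(\frac{59}{47} + \frac{1}{11}\right) = 37 \cdot \frac{696}{517} = \frac{25752}{517}$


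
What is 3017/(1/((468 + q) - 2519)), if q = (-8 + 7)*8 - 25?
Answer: -6287428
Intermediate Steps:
q = -33 (q = -1*8 - 25 = -8 - 25 = -33)
3017/(1/((468 + q) - 2519)) = 3017/(1/((468 - 33) - 2519)) = 3017/(1/(435 - 2519)) = 3017/(1/(-2084)) = 3017/(-1/2084) = 3017*(-2084) = -6287428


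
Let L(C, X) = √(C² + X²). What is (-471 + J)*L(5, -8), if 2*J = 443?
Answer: -499*√89/2 ≈ -2353.8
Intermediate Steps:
J = 443/2 (J = (½)*443 = 443/2 ≈ 221.50)
(-471 + J)*L(5, -8) = (-471 + 443/2)*√(5² + (-8)²) = -499*√(25 + 64)/2 = -499*√89/2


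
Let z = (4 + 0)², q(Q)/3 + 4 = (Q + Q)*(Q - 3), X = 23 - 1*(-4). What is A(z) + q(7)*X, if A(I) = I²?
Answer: 4468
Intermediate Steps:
X = 27 (X = 23 + 4 = 27)
q(Q) = -12 + 6*Q*(-3 + Q) (q(Q) = -12 + 3*((Q + Q)*(Q - 3)) = -12 + 3*((2*Q)*(-3 + Q)) = -12 + 3*(2*Q*(-3 + Q)) = -12 + 6*Q*(-3 + Q))
z = 16 (z = 4² = 16)
A(z) + q(7)*X = 16² + (-12 - 18*7 + 6*7²)*27 = 256 + (-12 - 126 + 6*49)*27 = 256 + (-12 - 126 + 294)*27 = 256 + 156*27 = 256 + 4212 = 4468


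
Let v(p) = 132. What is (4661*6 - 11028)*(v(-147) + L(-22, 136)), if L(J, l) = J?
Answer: 1863180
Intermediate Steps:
(4661*6 - 11028)*(v(-147) + L(-22, 136)) = (4661*6 - 11028)*(132 - 22) = (27966 - 11028)*110 = 16938*110 = 1863180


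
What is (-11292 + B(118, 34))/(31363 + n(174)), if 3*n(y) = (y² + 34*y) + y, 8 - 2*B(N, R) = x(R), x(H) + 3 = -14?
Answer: -22559/86970 ≈ -0.25939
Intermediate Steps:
x(H) = -17 (x(H) = -3 - 14 = -17)
B(N, R) = 25/2 (B(N, R) = 4 - ½*(-17) = 4 + 17/2 = 25/2)
n(y) = y²/3 + 35*y/3 (n(y) = ((y² + 34*y) + y)/3 = (y² + 35*y)/3 = y²/3 + 35*y/3)
(-11292 + B(118, 34))/(31363 + n(174)) = (-11292 + 25/2)/(31363 + (⅓)*174*(35 + 174)) = -22559/(2*(31363 + (⅓)*174*209)) = -22559/(2*(31363 + 12122)) = -22559/2/43485 = -22559/2*1/43485 = -22559/86970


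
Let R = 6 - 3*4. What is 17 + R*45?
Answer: -253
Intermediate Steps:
R = -6 (R = 6 - 12 = -6)
17 + R*45 = 17 - 6*45 = 17 - 270 = -253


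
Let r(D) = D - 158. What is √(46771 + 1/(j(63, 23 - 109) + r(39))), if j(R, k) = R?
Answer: 5*√1466738/28 ≈ 216.27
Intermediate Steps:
r(D) = -158 + D
√(46771 + 1/(j(63, 23 - 109) + r(39))) = √(46771 + 1/(63 + (-158 + 39))) = √(46771 + 1/(63 - 119)) = √(46771 + 1/(-56)) = √(46771 - 1/56) = √(2619175/56) = 5*√1466738/28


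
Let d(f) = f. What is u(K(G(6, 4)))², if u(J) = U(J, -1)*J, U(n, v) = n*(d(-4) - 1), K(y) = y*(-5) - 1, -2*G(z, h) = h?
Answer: 164025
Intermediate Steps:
G(z, h) = -h/2
K(y) = -1 - 5*y (K(y) = -5*y - 1 = -1 - 5*y)
U(n, v) = -5*n (U(n, v) = n*(-4 - 1) = n*(-5) = -5*n)
u(J) = -5*J² (u(J) = (-5*J)*J = -5*J²)
u(K(G(6, 4)))² = (-5*(-1 - (-5)*4/2)²)² = (-5*(-1 - 5*(-2))²)² = (-5*(-1 + 10)²)² = (-5*9²)² = (-5*81)² = (-405)² = 164025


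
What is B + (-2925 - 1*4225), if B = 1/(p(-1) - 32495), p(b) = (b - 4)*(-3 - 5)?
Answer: -232053251/32455 ≈ -7150.0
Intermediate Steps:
p(b) = 32 - 8*b (p(b) = (-4 + b)*(-8) = 32 - 8*b)
B = -1/32455 (B = 1/((32 - 8*(-1)) - 32495) = 1/((32 + 8) - 32495) = 1/(40 - 32495) = 1/(-32455) = -1/32455 ≈ -3.0812e-5)
B + (-2925 - 1*4225) = -1/32455 + (-2925 - 1*4225) = -1/32455 + (-2925 - 4225) = -1/32455 - 7150 = -232053251/32455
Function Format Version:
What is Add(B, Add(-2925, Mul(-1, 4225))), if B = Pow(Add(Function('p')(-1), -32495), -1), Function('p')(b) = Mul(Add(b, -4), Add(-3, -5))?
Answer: Rational(-232053251, 32455) ≈ -7150.0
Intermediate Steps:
Function('p')(b) = Add(32, Mul(-8, b)) (Function('p')(b) = Mul(Add(-4, b), -8) = Add(32, Mul(-8, b)))
B = Rational(-1, 32455) (B = Pow(Add(Add(32, Mul(-8, -1)), -32495), -1) = Pow(Add(Add(32, 8), -32495), -1) = Pow(Add(40, -32495), -1) = Pow(-32455, -1) = Rational(-1, 32455) ≈ -3.0812e-5)
Add(B, Add(-2925, Mul(-1, 4225))) = Add(Rational(-1, 32455), Add(-2925, Mul(-1, 4225))) = Add(Rational(-1, 32455), Add(-2925, -4225)) = Add(Rational(-1, 32455), -7150) = Rational(-232053251, 32455)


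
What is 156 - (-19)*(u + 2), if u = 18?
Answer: 536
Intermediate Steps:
156 - (-19)*(u + 2) = 156 - (-19)*(18 + 2) = 156 - (-19)*20 = 156 - 1*(-380) = 156 + 380 = 536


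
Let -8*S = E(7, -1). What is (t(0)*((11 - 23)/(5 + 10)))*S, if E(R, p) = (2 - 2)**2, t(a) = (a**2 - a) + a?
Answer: 0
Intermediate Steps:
t(a) = a**2
E(R, p) = 0 (E(R, p) = 0**2 = 0)
S = 0 (S = -1/8*0 = 0)
(t(0)*((11 - 23)/(5 + 10)))*S = (0**2*((11 - 23)/(5 + 10)))*0 = (0*(-12/15))*0 = (0*(-12*1/15))*0 = (0*(-4/5))*0 = 0*0 = 0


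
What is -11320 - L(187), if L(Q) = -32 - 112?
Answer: -11176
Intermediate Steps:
L(Q) = -144
-11320 - L(187) = -11320 - 1*(-144) = -11320 + 144 = -11176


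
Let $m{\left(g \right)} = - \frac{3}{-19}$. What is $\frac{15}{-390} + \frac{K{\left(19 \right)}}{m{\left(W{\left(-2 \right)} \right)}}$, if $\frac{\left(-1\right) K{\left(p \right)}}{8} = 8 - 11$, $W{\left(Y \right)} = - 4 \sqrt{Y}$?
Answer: $\frac{3951}{26} \approx 151.96$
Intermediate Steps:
$K{\left(p \right)} = 24$ ($K{\left(p \right)} = - 8 \left(8 - 11\right) = \left(-8\right) \left(-3\right) = 24$)
$m{\left(g \right)} = \frac{3}{19}$ ($m{\left(g \right)} = \left(-3\right) \left(- \frac{1}{19}\right) = \frac{3}{19}$)
$\frac{15}{-390} + \frac{K{\left(19 \right)}}{m{\left(W{\left(-2 \right)} \right)}} = \frac{15}{-390} + \frac{24}{\frac{3}{19}} = 15 \left(- \frac{1}{390}\right) + 24 \cdot \frac{19}{3} = - \frac{1}{26} + 152 = \frac{3951}{26}$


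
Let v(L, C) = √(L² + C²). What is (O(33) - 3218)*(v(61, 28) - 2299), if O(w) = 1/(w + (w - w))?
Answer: 22194337/3 - 106193*√4505/33 ≈ 7.1821e+6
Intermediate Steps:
O(w) = 1/w (O(w) = 1/(w + 0) = 1/w)
v(L, C) = √(C² + L²)
(O(33) - 3218)*(v(61, 28) - 2299) = (1/33 - 3218)*(√(28² + 61²) - 2299) = (1/33 - 3218)*(√(784 + 3721) - 2299) = -106193*(√4505 - 2299)/33 = -106193*(-2299 + √4505)/33 = 22194337/3 - 106193*√4505/33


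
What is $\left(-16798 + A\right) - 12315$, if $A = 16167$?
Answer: $-12946$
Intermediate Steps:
$\left(-16798 + A\right) - 12315 = \left(-16798 + 16167\right) - 12315 = -631 - 12315 = -12946$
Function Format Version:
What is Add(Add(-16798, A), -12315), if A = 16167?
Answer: -12946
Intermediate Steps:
Add(Add(-16798, A), -12315) = Add(Add(-16798, 16167), -12315) = Add(-631, -12315) = -12946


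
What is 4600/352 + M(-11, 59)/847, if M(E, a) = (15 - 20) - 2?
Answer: 6321/484 ≈ 13.060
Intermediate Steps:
M(E, a) = -7 (M(E, a) = -5 - 2 = -7)
4600/352 + M(-11, 59)/847 = 4600/352 - 7/847 = 4600*(1/352) - 7*1/847 = 575/44 - 1/121 = 6321/484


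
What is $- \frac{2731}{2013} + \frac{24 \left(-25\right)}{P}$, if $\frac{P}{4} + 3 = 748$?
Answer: $- \frac{467309}{299937} \approx -1.558$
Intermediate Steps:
$P = 2980$ ($P = -12 + 4 \cdot 748 = -12 + 2992 = 2980$)
$- \frac{2731}{2013} + \frac{24 \left(-25\right)}{P} = - \frac{2731}{2013} + \frac{24 \left(-25\right)}{2980} = \left(-2731\right) \frac{1}{2013} - \frac{30}{149} = - \frac{2731}{2013} - \frac{30}{149} = - \frac{467309}{299937}$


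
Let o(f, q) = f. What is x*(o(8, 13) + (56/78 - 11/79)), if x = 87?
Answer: 766499/1027 ≈ 746.35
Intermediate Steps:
x*(o(8, 13) + (56/78 - 11/79)) = 87*(8 + (56/78 - 11/79)) = 87*(8 + (56*(1/78) - 11*1/79)) = 87*(8 + (28/39 - 11/79)) = 87*(8 + 1783/3081) = 87*(26431/3081) = 766499/1027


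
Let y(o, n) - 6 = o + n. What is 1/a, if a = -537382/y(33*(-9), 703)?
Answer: -206/268691 ≈ -0.00076668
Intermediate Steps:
y(o, n) = 6 + n + o (y(o, n) = 6 + (o + n) = 6 + (n + o) = 6 + n + o)
a = -268691/206 (a = -537382/(6 + 703 + 33*(-9)) = -537382/(6 + 703 - 297) = -537382/412 = -537382*1/412 = -268691/206 ≈ -1304.3)
1/a = 1/(-268691/206) = -206/268691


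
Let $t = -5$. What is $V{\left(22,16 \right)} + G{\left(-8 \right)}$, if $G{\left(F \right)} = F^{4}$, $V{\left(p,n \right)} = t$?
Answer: $4091$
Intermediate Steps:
$V{\left(p,n \right)} = -5$
$V{\left(22,16 \right)} + G{\left(-8 \right)} = -5 + \left(-8\right)^{4} = -5 + 4096 = 4091$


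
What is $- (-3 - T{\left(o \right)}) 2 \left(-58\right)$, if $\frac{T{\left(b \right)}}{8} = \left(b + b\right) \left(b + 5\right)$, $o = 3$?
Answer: $-44892$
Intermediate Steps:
$T{\left(b \right)} = 16 b \left(5 + b\right)$ ($T{\left(b \right)} = 8 \left(b + b\right) \left(b + 5\right) = 8 \cdot 2 b \left(5 + b\right) = 16 b \left(5 + b\right)$)
$- (-3 - T{\left(o \right)}) 2 \left(-58\right) = - (-3 - 16 \cdot 3 \left(5 + 3\right)) 2 \left(-58\right) = - (-3 - 16 \cdot 3 \cdot 8) 2 \left(-58\right) = - (-3 - 384) 2 \left(-58\right) = \left(-1\right) \left(-387\right) 2 \left(-58\right) = 387 \cdot 2 \left(-58\right) = 774 \left(-58\right) = -44892$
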